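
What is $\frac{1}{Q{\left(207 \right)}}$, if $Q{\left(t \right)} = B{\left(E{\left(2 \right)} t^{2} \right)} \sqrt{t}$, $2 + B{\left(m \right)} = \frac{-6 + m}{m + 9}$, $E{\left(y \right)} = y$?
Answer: $- \frac{9523 \sqrt{23}}{657202} \approx -0.069493$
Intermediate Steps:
$B{\left(m \right)} = -2 + \frac{-6 + m}{9 + m}$ ($B{\left(m \right)} = -2 + \frac{-6 + m}{m + 9} = -2 + \frac{-6 + m}{9 + m}$)
$Q{\left(t \right)} = \frac{\sqrt{t} \left(-24 - 2 t^{2}\right)}{9 + 2 t^{2}}$ ($Q{\left(t \right)} = \frac{-24 - 2 t^{2}}{9 + 2 t^{2}} \sqrt{t} = \frac{\sqrt{t} \left(-24 - 2 t^{2}\right)}{9 + 2 t^{2}}$)
$\frac{1}{Q{\left(207 \right)}} = \frac{1}{2 \sqrt{207} \frac{1}{9 + 2 \cdot 207^{2}} \left(-12 - 207^{2}\right)} = \frac{1}{2 \cdot 3 \sqrt{23} \frac{1}{9 + 2 \cdot 42849} \left(-12 - 42849\right)} = \frac{1}{2 \cdot 3 \sqrt{23} \frac{1}{9 + 85698} \left(-12 - 42849\right)} = \frac{1}{2 \cdot 3 \sqrt{23} \cdot \frac{1}{85707} \left(-42861\right)} = \frac{1}{\left(- \frac{28574}{9523}\right) \sqrt{23}} = - \frac{9523 \sqrt{23}}{657202}$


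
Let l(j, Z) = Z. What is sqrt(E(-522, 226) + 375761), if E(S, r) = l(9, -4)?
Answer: sqrt(375757) ≈ 612.99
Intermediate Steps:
E(S, r) = -4
sqrt(E(-522, 226) + 375761) = sqrt(-4 + 375761) = sqrt(375757)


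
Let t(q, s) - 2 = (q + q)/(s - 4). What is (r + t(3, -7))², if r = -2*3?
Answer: 2500/121 ≈ 20.661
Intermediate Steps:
r = -6
t(q, s) = 2 + 2*q/(-4 + s) (t(q, s) = 2 + (q + q)/(s - 4) = 2 + (2*q)/(-4 + s) = 2 + 2*q/(-4 + s))
(r + t(3, -7))² = (-6 + 2*(-4 + 3 - 7)/(-4 - 7))² = (-6 + 2*(-8)/(-11))² = (-6 + 2*(-1/11)*(-8))² = (-6 + 16/11)² = (-50/11)² = 2500/121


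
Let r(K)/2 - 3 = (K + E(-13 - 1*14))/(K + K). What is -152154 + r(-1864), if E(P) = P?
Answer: -283601981/1864 ≈ -1.5215e+5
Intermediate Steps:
r(K) = 6 + (-27 + K)/K (r(K) = 6 + 2*((K + (-13 - 1*14))/(K + K)) = 6 + 2*((K + (-13 - 14))/((2*K))) = 6 + 2*((K - 27)*(1/(2*K))) = 6 + 2*((-27 + K)*(1/(2*K))) = 6 + 2*((-27 + K)/(2*K)) = 6 + (-27 + K)/K)
-152154 + r(-1864) = -152154 + (7 - 27/(-1864)) = -152154 + (7 - 27*(-1/1864)) = -152154 + (7 + 27/1864) = -152154 + 13075/1864 = -283601981/1864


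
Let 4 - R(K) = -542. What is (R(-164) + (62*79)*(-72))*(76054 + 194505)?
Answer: -95266529490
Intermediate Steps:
R(K) = 546 (R(K) = 4 - 1*(-542) = 4 + 542 = 546)
(R(-164) + (62*79)*(-72))*(76054 + 194505) = (546 + (62*79)*(-72))*(76054 + 194505) = (546 + 4898*(-72))*270559 = (546 - 352656)*270559 = -352110*270559 = -95266529490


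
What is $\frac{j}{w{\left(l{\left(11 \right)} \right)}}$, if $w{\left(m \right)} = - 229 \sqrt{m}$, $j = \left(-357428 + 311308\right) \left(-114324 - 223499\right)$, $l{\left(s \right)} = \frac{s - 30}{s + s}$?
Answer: $\frac{15580396760 i \sqrt{418}}{4351} \approx 7.3211 \cdot 10^{7} i$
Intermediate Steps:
$l{\left(s \right)} = \frac{-30 + s}{2 s}$
$j = 15580396760$ ($j = \left(-46120\right) \left(-337823\right) = 15580396760$)
$\frac{j}{w{\left(l{\left(11 \right)} \right)}} = \frac{15580396760}{\left(-229\right) \sqrt{\frac{-30 + 11}{2 \cdot 11}}} = \frac{15580396760}{\left(-229\right) \sqrt{\frac{1}{2} \cdot \frac{1}{11} \left(-19\right)}} = \frac{15580396760}{\left(-229\right) \sqrt{- \frac{19}{22}}} = \frac{15580396760}{\left(-229\right) \frac{i \sqrt{418}}{22}} = \frac{15580396760}{\left(- \frac{229}{22}\right) i \sqrt{418}} = 15580396760 \frac{i \sqrt{418}}{4351} = \frac{15580396760 i \sqrt{418}}{4351}$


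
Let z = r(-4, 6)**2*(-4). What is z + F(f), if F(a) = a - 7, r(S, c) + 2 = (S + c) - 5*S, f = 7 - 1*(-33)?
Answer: -1567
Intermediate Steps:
f = 40 (f = 7 + 33 = 40)
r(S, c) = -2 + c - 4*S (r(S, c) = -2 + ((S + c) - 5*S) = -2 + (c - 4*S) = -2 + c - 4*S)
F(a) = -7 + a
z = -1600 (z = (-2 + 6 - 4*(-4))**2*(-4) = (-2 + 6 + 16)**2*(-4) = 20**2*(-4) = 400*(-4) = -1600)
z + F(f) = -1600 + (-7 + 40) = -1600 + 33 = -1567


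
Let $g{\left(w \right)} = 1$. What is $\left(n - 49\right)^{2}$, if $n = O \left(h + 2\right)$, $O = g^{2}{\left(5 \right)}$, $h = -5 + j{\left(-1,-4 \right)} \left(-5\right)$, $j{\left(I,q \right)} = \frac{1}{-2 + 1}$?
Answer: $2209$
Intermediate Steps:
$j{\left(I,q \right)} = -1$ ($j{\left(I,q \right)} = \frac{1}{-1} = -1$)
$h = 0$ ($h = -5 - -5 = -5 + 5 = 0$)
$O = 1$ ($O = 1^{2} = 1$)
$n = 2$ ($n = 1 \left(0 + 2\right) = 1 \cdot 2 = 2$)
$\left(n - 49\right)^{2} = \left(2 - 49\right)^{2} = \left(-47\right)^{2} = 2209$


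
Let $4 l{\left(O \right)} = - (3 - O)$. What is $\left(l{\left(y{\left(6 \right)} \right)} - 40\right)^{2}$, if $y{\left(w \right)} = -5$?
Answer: $1764$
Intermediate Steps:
$l{\left(O \right)} = - \frac{3}{4} + \frac{O}{4}$ ($l{\left(O \right)} = \frac{\left(-1\right) \left(3 - O\right)}{4} = \frac{-3 + O}{4} = - \frac{3}{4} + \frac{O}{4}$)
$\left(l{\left(y{\left(6 \right)} \right)} - 40\right)^{2} = \left(\left(- \frac{3}{4} + \frac{1}{4} \left(-5\right)\right) - 40\right)^{2} = \left(\left(- \frac{3}{4} - \frac{5}{4}\right) - 40\right)^{2} = \left(-2 - 40\right)^{2} = \left(-42\right)^{2} = 1764$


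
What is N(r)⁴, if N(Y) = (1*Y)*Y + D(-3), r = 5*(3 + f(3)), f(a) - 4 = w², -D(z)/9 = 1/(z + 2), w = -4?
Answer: 30673583853227536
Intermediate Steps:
D(z) = -9/(2 + z) (D(z) = -9/(z + 2) = -9/(2 + z))
f(a) = 20 (f(a) = 4 + (-4)² = 4 + 16 = 20)
r = 115 (r = 5*(3 + 20) = 5*23 = 115)
N(Y) = 9 + Y² (N(Y) = (1*Y)*Y - 9/(2 - 3) = Y*Y - 9/(-1) = Y² - 9*(-1) = Y² + 9 = 9 + Y²)
N(r)⁴ = (9 + 115²)⁴ = (9 + 13225)⁴ = 13234⁴ = 30673583853227536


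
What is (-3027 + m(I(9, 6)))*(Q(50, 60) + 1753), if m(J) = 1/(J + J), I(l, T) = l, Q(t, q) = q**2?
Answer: -291658205/18 ≈ -1.6203e+7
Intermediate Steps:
m(J) = 1/(2*J)
(-3027 + m(I(9, 6)))*(Q(50, 60) + 1753) = (-3027 + (1/2)/9)*(60**2 + 1753) = (-3027 + (1/2)*(1/9))*(3600 + 1753) = (-3027 + 1/18)*5353 = -54485/18*5353 = -291658205/18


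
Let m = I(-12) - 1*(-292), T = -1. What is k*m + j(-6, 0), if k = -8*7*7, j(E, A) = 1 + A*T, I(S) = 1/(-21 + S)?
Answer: -3776887/33 ≈ -1.1445e+5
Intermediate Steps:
j(E, A) = 1 - A (j(E, A) = 1 + A*(-1) = 1 - A)
k = -392 (k = -56*7 = -392)
m = 9635/33 (m = 1/(-21 - 12) - 1*(-292) = 1/(-33) + 292 = -1/33 + 292 = 9635/33 ≈ 291.97)
k*m + j(-6, 0) = -392*9635/33 + (1 - 1*0) = -3776920/33 + (1 + 0) = -3776920/33 + 1 = -3776887/33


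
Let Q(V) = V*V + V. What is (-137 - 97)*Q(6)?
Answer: -9828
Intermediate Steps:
Q(V) = V + V² (Q(V) = V² + V = V + V²)
(-137 - 97)*Q(6) = (-137 - 97)*(6*(1 + 6)) = -1404*7 = -234*42 = -9828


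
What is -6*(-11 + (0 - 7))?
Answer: 108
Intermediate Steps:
-6*(-11 + (0 - 7)) = -6*(-11 - 7) = -6*(-18) = 108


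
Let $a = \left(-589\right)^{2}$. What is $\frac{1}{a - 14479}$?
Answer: $\frac{1}{332442} \approx 3.008 \cdot 10^{-6}$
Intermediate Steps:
$a = 346921$
$\frac{1}{a - 14479} = \frac{1}{346921 - 14479} = \frac{1}{332442}$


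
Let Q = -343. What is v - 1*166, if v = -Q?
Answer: 177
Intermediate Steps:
v = 343 (v = -1*(-343) = 343)
v - 1*166 = 343 - 1*166 = 343 - 166 = 177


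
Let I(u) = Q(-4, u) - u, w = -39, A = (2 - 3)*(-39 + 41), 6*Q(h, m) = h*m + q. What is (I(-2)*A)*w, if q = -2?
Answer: 234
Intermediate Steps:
Q(h, m) = -1/3 + h*m/6 (Q(h, m) = (h*m - 2)/6 = (-2 + h*m)/6 = -1/3 + h*m/6)
A = -2 (A = -1*2 = -2)
I(u) = -1/3 - 5*u/3 (I(u) = (-1/3 + (1/6)*(-4)*u) - u = (-1/3 - 2*u/3) - u = -1/3 - 5*u/3)
(I(-2)*A)*w = ((-1/3 - 5/3*(-2))*(-2))*(-39) = ((-1/3 + 10/3)*(-2))*(-39) = (3*(-2))*(-39) = -6*(-39) = 234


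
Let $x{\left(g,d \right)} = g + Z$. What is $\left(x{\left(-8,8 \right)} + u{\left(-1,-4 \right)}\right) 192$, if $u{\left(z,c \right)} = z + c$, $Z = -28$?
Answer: $-7872$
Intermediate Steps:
$u{\left(z,c \right)} = c + z$
$x{\left(g,d \right)} = -28 + g$ ($x{\left(g,d \right)} = g - 28 = -28 + g$)
$\left(x{\left(-8,8 \right)} + u{\left(-1,-4 \right)}\right) 192 = \left(\left(-28 - 8\right) - 5\right) 192 = \left(-36 - 5\right) 192 = \left(-41\right) 192 = -7872$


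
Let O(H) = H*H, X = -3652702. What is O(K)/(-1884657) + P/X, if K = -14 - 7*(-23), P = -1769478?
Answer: 542654643588/1147348398869 ≈ 0.47296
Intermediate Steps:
K = 147 (K = -14 + 161 = 147)
O(H) = H**2
O(K)/(-1884657) + P/X = 147**2/(-1884657) - 1769478/(-3652702) = 21609*(-1/1884657) - 1769478*(-1/3652702) = -7203/628219 + 884739/1826351 = 542654643588/1147348398869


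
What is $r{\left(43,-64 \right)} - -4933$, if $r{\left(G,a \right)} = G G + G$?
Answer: $6825$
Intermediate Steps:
$r{\left(G,a \right)} = G + G^{2}$ ($r{\left(G,a \right)} = G^{2} + G = G + G^{2}$)
$r{\left(43,-64 \right)} - -4933 = 43 \left(1 + 43\right) - -4933 = 43 \cdot 44 + 4933 = 1892 + 4933 = 6825$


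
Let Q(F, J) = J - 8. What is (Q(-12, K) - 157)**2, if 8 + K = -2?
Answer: 30625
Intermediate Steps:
K = -10 (K = -8 - 2 = -10)
Q(F, J) = -8 + J
(Q(-12, K) - 157)**2 = ((-8 - 10) - 157)**2 = (-18 - 157)**2 = (-175)**2 = 30625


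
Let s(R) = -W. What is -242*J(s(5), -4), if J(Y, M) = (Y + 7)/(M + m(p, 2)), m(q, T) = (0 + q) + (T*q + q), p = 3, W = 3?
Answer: -121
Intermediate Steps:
m(q, T) = 2*q + T*q (m(q, T) = q + (q + T*q) = 2*q + T*q)
s(R) = -3 (s(R) = -1*3 = -3)
J(Y, M) = (7 + Y)/(12 + M) (J(Y, M) = (Y + 7)/(M + 3*(2 + 2)) = (7 + Y)/(M + 3*4) = (7 + Y)/(M + 12) = (7 + Y)/(12 + M))
-242*J(s(5), -4) = -242*(7 - 3)/(12 - 4) = -242*4/8 = -121*4/4 = -242*½ = -121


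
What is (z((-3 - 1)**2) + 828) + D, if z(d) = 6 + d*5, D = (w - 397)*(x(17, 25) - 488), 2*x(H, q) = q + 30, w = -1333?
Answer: 797579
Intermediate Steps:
x(H, q) = 15 + q/2 (x(H, q) = (q + 30)/2 = (30 + q)/2 = 15 + q/2)
D = 796665 (D = (-1333 - 397)*((15 + (1/2)*25) - 488) = -1730*((15 + 25/2) - 488) = -1730*(55/2 - 488) = -1730*(-921/2) = 796665)
z(d) = 6 + 5*d
(z((-3 - 1)**2) + 828) + D = ((6 + 5*(-3 - 1)**2) + 828) + 796665 = ((6 + 5*(-4)**2) + 828) + 796665 = ((6 + 5*16) + 828) + 796665 = ((6 + 80) + 828) + 796665 = (86 + 828) + 796665 = 914 + 796665 = 797579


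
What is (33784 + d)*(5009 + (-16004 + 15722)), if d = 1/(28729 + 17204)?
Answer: 7335360835871/45933 ≈ 1.5970e+8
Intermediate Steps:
d = 1/45933 ≈ 2.1771e-5
(33784 + d)*(5009 + (-16004 + 15722)) = (33784 + 1/45933)*(5009 + (-16004 + 15722)) = 1551800473*(5009 - 282)/45933 = (1551800473/45933)*4727 = 7335360835871/45933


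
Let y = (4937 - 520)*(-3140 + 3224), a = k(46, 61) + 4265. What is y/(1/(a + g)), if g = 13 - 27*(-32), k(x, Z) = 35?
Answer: 1920811956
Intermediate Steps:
a = 4300 (a = 35 + 4265 = 4300)
g = 877 (g = 13 + 864 = 877)
y = 371028 (y = 4417*84 = 371028)
y/(1/(a + g)) = 371028/(1/(4300 + 877)) = 371028/(1/5177) = 371028*5177 = 1920811956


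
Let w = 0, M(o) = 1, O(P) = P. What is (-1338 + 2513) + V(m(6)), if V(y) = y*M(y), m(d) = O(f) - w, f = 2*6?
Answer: 1187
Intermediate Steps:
f = 12
m(d) = 12 (m(d) = 12 - 1*0 = 12 + 0 = 12)
V(y) = y (V(y) = y*1 = y)
(-1338 + 2513) + V(m(6)) = (-1338 + 2513) + 12 = 1175 + 12 = 1187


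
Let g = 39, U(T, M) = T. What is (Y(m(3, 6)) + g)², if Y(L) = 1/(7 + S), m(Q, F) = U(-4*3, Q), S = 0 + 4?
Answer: 184900/121 ≈ 1528.1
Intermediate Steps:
S = 4
m(Q, F) = -12 (m(Q, F) = -4*3 = -12)
Y(L) = 1/11 (Y(L) = 1/(7 + 4) = 1/11)
(Y(m(3, 6)) + g)² = (1/11 + 39)² = (430/11)² = 184900/121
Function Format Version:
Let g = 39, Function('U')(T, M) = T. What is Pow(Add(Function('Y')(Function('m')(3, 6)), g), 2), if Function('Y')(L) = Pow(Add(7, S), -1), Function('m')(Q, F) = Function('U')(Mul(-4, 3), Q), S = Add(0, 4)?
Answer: Rational(184900, 121) ≈ 1528.1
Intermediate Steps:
S = 4
Function('m')(Q, F) = -12 (Function('m')(Q, F) = Mul(-4, 3) = -12)
Function('Y')(L) = Rational(1, 11) (Function('Y')(L) = Pow(Add(7, 4), -1) = Pow(11, -1) = Rational(1, 11))
Pow(Add(Function('Y')(Function('m')(3, 6)), g), 2) = Pow(Add(Rational(1, 11), 39), 2) = Pow(Rational(430, 11), 2) = Rational(184900, 121)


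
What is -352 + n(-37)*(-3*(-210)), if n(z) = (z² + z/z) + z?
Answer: 839438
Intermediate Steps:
n(z) = 1 + z + z² (n(z) = (z² + 1) + z = (1 + z²) + z = 1 + z + z²)
-352 + n(-37)*(-3*(-210)) = -352 + (1 - 37 + (-37)²)*(-3*(-210)) = -352 + (1 - 37 + 1369)*630 = -352 + 1333*630 = -352 + 839790 = 839438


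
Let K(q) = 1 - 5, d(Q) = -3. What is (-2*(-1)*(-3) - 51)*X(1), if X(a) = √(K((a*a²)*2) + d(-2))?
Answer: -57*I*√7 ≈ -150.81*I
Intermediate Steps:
K(q) = -4
X(a) = I*√7 (X(a) = √(-4 - 3) = √(-7) = I*√7)
(-2*(-1)*(-3) - 51)*X(1) = (-2*(-1)*(-3) - 51)*(I*√7) = (2*(-3) - 51)*(I*√7) = (-6 - 51)*(I*√7) = -57*I*√7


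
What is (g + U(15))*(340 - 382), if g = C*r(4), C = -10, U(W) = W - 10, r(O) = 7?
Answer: 2730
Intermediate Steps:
U(W) = -10 + W
g = -70 (g = -10*7 = -70)
(g + U(15))*(340 - 382) = (-70 + (-10 + 15))*(340 - 382) = (-70 + 5)*(-42) = -65*(-42) = 2730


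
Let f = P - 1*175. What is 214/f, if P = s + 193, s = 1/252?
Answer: 53928/4537 ≈ 11.886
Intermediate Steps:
s = 1/252 ≈ 0.0039683
P = 48637/252 (P = 1/252 + 193 = 48637/252 ≈ 193.00)
f = 4537/252 (f = 48637/252 - 1*175 = 48637/252 - 175 = 4537/252 ≈ 18.004)
214/f = 214/(4537/252) = 214*(252/4537) = 53928/4537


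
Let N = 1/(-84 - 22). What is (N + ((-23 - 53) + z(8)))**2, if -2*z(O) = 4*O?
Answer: 95121009/11236 ≈ 8465.7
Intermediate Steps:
z(O) = -2*O
N = -1/106 (N = 1/(-106) = -1/106 ≈ -0.0094340)
(N + ((-23 - 53) + z(8)))**2 = (-1/106 + ((-23 - 53) - 2*8))**2 = (-1/106 + (-76 - 16))**2 = (-1/106 - 92)**2 = (-9753/106)**2 = 95121009/11236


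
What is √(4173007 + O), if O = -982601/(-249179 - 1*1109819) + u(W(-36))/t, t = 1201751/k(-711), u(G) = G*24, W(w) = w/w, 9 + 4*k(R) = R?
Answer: 3*√1236725450530191881436613401394/1633177205498 ≈ 2042.8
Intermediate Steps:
k(R) = -9/4 + R/4
W(w) = 1
u(G) = 24*G
t = -1201751/180 (t = 1201751/(-9/4 + (¼)*(-711)) = 1201751/(-9/4 - 711/4) = 1201751/(-180) = 1201751*(-1/180) = -1201751/180 ≈ -6676.4)
O = 1174970862991/1633177205498 (O = -982601/(-249179 - 1*1109819) + (24*1)/(-1201751/180) = -982601/(-249179 - 1109819) + 24*(-180/1201751) = -982601/(-1358998) - 4320/1201751 = -982601*(-1/1358998) - 4320/1201751 = 982601/1358998 - 4320/1201751 = 1174970862991/1633177205498 ≈ 0.71944)
√(4173007 + O) = √(4173007 + 1174970862991/1633177205498) = √(6815261085754455477/1633177205498) = 3*√1236725450530191881436613401394/1633177205498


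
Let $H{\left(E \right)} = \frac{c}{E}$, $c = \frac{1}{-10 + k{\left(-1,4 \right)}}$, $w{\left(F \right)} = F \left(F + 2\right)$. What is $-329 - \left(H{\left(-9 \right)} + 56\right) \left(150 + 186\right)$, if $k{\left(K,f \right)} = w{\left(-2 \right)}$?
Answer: $- \frac{287231}{15} \approx -19149.0$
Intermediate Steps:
$w{\left(F \right)} = F \left(2 + F\right)$
$k{\left(K,f \right)} = 0$ ($k{\left(K,f \right)} = - 2 \left(2 - 2\right) = \left(-2\right) 0 = 0$)
$c = - \frac{1}{10}$ ($c = \frac{1}{-10 + 0} = \frac{1}{-10} = - \frac{1}{10} \approx -0.1$)
$H{\left(E \right)} = - \frac{1}{10 E}$
$-329 - \left(H{\left(-9 \right)} + 56\right) \left(150 + 186\right) = -329 - \left(- \frac{1}{10 \left(-9\right)} + 56\right) \left(150 + 186\right) = -329 - \left(\left(- \frac{1}{10}\right) \left(- \frac{1}{9}\right) + 56\right) 336 = -329 - \left(\frac{1}{90} + 56\right) 336 = -329 - \frac{5041}{90} \cdot 336 = -329 - \frac{282296}{15} = - \frac{287231}{15}$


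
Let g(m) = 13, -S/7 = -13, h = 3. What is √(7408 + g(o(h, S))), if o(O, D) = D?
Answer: √7421 ≈ 86.145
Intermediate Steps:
S = 91 (S = -7*(-13) = 91)
√(7408 + g(o(h, S))) = √(7408 + 13) = √7421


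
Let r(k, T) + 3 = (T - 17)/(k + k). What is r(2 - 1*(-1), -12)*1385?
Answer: -65095/6 ≈ -10849.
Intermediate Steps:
r(k, T) = -3 + (-17 + T)/(2*k) (r(k, T) = -3 + (T - 17)/(k + k) = -3 + (-17 + T)/((2*k)) = -3 + (-17 + T)*(1/(2*k)) = -3 + (-17 + T)/(2*k))
r(2 - 1*(-1), -12)*1385 = ((-17 - 12 - 6*(2 - 1*(-1)))/(2*(2 - 1*(-1))))*1385 = ((-17 - 12 - 6*(2 + 1))/(2*(2 + 1)))*1385 = ((½)*(-17 - 12 - 6*3)/3)*1385 = ((½)*(⅓)*(-17 - 12 - 18))*1385 = ((½)*(⅓)*(-47))*1385 = -47/6*1385 = -65095/6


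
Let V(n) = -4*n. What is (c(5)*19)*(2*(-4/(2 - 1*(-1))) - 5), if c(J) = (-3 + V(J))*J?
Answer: 50255/3 ≈ 16752.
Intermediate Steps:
c(J) = J*(-3 - 4*J) (c(J) = (-3 - 4*J)*J = J*(-3 - 4*J))
(c(5)*19)*(2*(-4/(2 - 1*(-1))) - 5) = (-1*5*(3 + 4*5)*19)*(2*(-4/(2 - 1*(-1))) - 5) = (-1*5*(3 + 20)*19)*(2*(-4/(2 + 1)) - 5) = (-1*5*23*19)*(2*(-4/3) - 5) = (-115*19)*(2*(-4*1/3) - 5) = -2185*(2*(-4/3) - 5) = -2185*(-8/3 - 5) = -2185*(-23/3) = 50255/3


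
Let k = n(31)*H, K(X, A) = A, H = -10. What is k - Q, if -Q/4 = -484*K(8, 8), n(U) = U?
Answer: -15798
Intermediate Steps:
k = -310 (k = 31*(-10) = -310)
Q = 15488 (Q = -(-1936)*8 = -4*(-3872) = 15488)
k - Q = -310 - 1*15488 = -310 - 15488 = -15798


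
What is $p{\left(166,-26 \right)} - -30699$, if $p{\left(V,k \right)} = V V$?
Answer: $58255$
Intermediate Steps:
$p{\left(V,k \right)} = V^{2}$
$p{\left(166,-26 \right)} - -30699 = 166^{2} - -30699 = 27556 + 30699 = 58255$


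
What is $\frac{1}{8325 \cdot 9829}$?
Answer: $\frac{1}{81826425} \approx 1.2221 \cdot 10^{-8}$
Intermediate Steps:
$\frac{1}{8325 \cdot 9829} = \frac{1}{8325} \cdot \frac{1}{9829} = \frac{1}{81826425}$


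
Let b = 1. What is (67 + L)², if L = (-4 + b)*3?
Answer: 3364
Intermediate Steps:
L = -9 (L = (-4 + 1)*3 = -3*3 = -9)
(67 + L)² = (67 - 9)² = 58² = 3364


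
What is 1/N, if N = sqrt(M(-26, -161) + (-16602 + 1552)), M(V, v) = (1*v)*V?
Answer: -I*sqrt(679)/2716 ≈ -0.0095941*I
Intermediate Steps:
M(V, v) = V*v (M(V, v) = v*V = V*v)
N = 4*I*sqrt(679) (N = sqrt(-26*(-161) + (-16602 + 1552)) = sqrt(4186 - 15050) = sqrt(-10864) = 4*I*sqrt(679) ≈ 104.23*I)
1/N = 1/(4*I*sqrt(679)) = -I*sqrt(679)/2716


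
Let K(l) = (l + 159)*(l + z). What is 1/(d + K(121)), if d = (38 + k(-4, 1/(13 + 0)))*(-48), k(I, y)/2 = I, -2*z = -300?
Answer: 1/74440 ≈ 1.3434e-5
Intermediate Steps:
z = 150 (z = -½*(-300) = 150)
k(I, y) = 2*I
d = -1440 (d = (38 + 2*(-4))*(-48) = (38 - 8)*(-48) = 30*(-48) = -1440)
K(l) = (150 + l)*(159 + l) (K(l) = (l + 159)*(l + 150) = (159 + l)*(150 + l) = (150 + l)*(159 + l))
1/(d + K(121)) = 1/(-1440 + (23850 + 121² + 309*121)) = 1/(-1440 + (23850 + 14641 + 37389)) = 1/(-1440 + 75880) = 1/74440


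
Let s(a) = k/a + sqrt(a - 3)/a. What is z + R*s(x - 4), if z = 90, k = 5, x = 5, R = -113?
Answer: -475 - 113*I*sqrt(2) ≈ -475.0 - 159.81*I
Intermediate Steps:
s(a) = 5/a + sqrt(-3 + a)/a (s(a) = 5/a + sqrt(a - 3)/a = 5/a + sqrt(-3 + a)/a)
z + R*s(x - 4) = 90 - 113*(5 + sqrt(-3 + (5 - 4)))/(5 - 4) = 90 - 113*(5 + sqrt(-3 + 1))/1 = 90 - 113*(5 + sqrt(-2)) = 90 - 113*(5 + I*sqrt(2)) = 90 + (-565 - 113*I*sqrt(2)) = -475 - 113*I*sqrt(2)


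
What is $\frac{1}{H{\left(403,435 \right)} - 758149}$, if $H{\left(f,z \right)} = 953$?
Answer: $- \frac{1}{757196} \approx -1.3207 \cdot 10^{-6}$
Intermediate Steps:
$\frac{1}{H{\left(403,435 \right)} - 758149} = \frac{1}{953 - 758149} = \frac{1}{-757196} = - \frac{1}{757196}$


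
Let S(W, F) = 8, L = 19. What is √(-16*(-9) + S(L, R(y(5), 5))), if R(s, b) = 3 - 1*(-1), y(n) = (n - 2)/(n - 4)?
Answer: 2*√38 ≈ 12.329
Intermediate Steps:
y(n) = (-2 + n)/(-4 + n)
R(s, b) = 4 (R(s, b) = 3 + 1 = 4)
√(-16*(-9) + S(L, R(y(5), 5))) = √(-16*(-9) + 8) = √(144 + 8) = √152 = 2*√38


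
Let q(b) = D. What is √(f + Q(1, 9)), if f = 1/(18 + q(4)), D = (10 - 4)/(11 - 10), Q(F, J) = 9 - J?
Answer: √6/12 ≈ 0.20412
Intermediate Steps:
D = 6 (D = 6/1 = 6*1 = 6)
q(b) = 6
f = 1/24 (f = 1/(18 + 6) = 1/24 ≈ 0.041667)
√(f + Q(1, 9)) = √(1/24 + (9 - 1*9)) = √(1/24 + (9 - 9)) = √(1/24 + 0) = √(1/24) = √6/12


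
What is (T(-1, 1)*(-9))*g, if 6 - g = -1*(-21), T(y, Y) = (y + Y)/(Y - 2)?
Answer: 0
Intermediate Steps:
T(y, Y) = (Y + y)/(-2 + Y)
g = -15 (g = 6 - (-1)*(-21) = 6 - 1*21 = 6 - 21 = -15)
(T(-1, 1)*(-9))*g = (((1 - 1)/(-2 + 1))*(-9))*(-15) = ((0/(-1))*(-9))*(-15) = (-1*0*(-9))*(-15) = (0*(-9))*(-15) = 0*(-15) = 0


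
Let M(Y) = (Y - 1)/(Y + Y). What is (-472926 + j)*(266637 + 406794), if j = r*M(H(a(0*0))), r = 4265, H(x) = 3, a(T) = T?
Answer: -317525634701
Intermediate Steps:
M(Y) = (-1 + Y)/(2*Y) (M(Y) = (-1 + Y)/((2*Y)) = (-1 + Y)*(1/(2*Y)) = (-1 + Y)/(2*Y))
j = 4265/3 (j = 4265*((½)*(-1 + 3)/3) = 4265*((½)*(⅓)*2) = 4265*(⅓) = 4265/3 ≈ 1421.7)
(-472926 + j)*(266637 + 406794) = (-472926 + 4265/3)*(266637 + 406794) = -1414513/3*673431 = -317525634701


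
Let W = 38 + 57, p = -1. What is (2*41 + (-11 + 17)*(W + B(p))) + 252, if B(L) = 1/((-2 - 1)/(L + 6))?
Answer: 894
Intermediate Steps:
W = 95
B(L) = -2 - L/3 (B(L) = 1/(-3/(6 + L)) = -2 - L/3)
(2*41 + (-11 + 17)*(W + B(p))) + 252 = (2*41 + (-11 + 17)*(95 + (-2 - ⅓*(-1)))) + 252 = (82 + 6*(95 + (-2 + ⅓))) + 252 = (82 + 6*(95 - 5/3)) + 252 = (82 + 6*(280/3)) + 252 = (82 + 560) + 252 = 642 + 252 = 894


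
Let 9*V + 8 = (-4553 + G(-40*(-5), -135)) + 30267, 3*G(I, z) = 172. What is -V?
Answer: -77290/27 ≈ -2862.6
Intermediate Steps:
G(I, z) = 172/3 (G(I, z) = (1/3)*172 = 172/3)
V = 77290/27 (V = -8/9 + ((-4553 + 172/3) + 30267)/9 = -8/9 + (-13487/3 + 30267)/9 = -8/9 + (1/9)*(77314/3) = -8/9 + 77314/27 = 77290/27 ≈ 2862.6)
-V = -1*77290/27 = -77290/27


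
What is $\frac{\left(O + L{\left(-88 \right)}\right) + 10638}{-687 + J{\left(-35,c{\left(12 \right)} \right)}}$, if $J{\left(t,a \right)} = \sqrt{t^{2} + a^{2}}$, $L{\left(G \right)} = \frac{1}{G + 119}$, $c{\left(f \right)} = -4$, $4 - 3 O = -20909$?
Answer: $- \frac{46877445}{1824071} - \frac{68235 \sqrt{1241}}{1824071} \approx -27.017$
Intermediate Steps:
$O = 6971$ ($O = \frac{4}{3} - - \frac{20909}{3} = \frac{4}{3} + \frac{20909}{3} = 6971$)
$L{\left(G \right)} = \frac{1}{119 + G}$
$J{\left(t,a \right)} = \sqrt{a^{2} + t^{2}}$
$\frac{\left(O + L{\left(-88 \right)}\right) + 10638}{-687 + J{\left(-35,c{\left(12 \right)} \right)}} = \frac{\left(6971 + \frac{1}{119 - 88}\right) + 10638}{-687 + \sqrt{\left(-4\right)^{2} + \left(-35\right)^{2}}} = \frac{\left(6971 + \frac{1}{31}\right) + 10638}{-687 + \sqrt{16 + 1225}} = \frac{\left(6971 + \frac{1}{31}\right) + 10638}{-687 + \sqrt{1241}} = \frac{\frac{216102}{31} + 10638}{-687 + \sqrt{1241}} = \frac{545880}{31 \left(-687 + \sqrt{1241}\right)}$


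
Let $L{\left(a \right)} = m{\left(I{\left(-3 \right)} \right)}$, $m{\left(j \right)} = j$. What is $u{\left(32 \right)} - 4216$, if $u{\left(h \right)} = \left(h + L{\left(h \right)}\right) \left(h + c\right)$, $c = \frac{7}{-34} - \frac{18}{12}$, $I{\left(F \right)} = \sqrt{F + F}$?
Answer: $- \frac{55192}{17} + \frac{515 i \sqrt{6}}{17} \approx -3246.6 + 74.205 i$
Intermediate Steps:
$I{\left(F \right)} = \sqrt{2} \sqrt{F}$ ($I{\left(F \right)} = \sqrt{2 F} = \sqrt{2} \sqrt{F}$)
$c = - \frac{29}{17}$ ($c = 7 \left(- \frac{1}{34}\right) - \frac{3}{2} = - \frac{7}{34} - \frac{3}{2} = - \frac{29}{17} \approx -1.7059$)
$L{\left(a \right)} = i \sqrt{6}$ ($L{\left(a \right)} = \sqrt{2} \sqrt{-3} = \sqrt{2} i \sqrt{3} = i \sqrt{6}$)
$u{\left(h \right)} = \left(- \frac{29}{17} + h\right) \left(h + i \sqrt{6}\right)$ ($u{\left(h \right)} = \left(h + i \sqrt{6}\right) \left(h - \frac{29}{17}\right) = \left(h + i \sqrt{6}\right) \left(- \frac{29}{17} + h\right) = \left(- \frac{29}{17} + h\right) \left(h + i \sqrt{6}\right)$)
$u{\left(32 \right)} - 4216 = \left(32^{2} - \frac{928}{17} - \frac{29 i \sqrt{6}}{17} + i 32 \sqrt{6}\right) - 4216 = \left(1024 - \frac{928}{17} - \frac{29 i \sqrt{6}}{17} + 32 i \sqrt{6}\right) - 4216 = \left(\frac{16480}{17} + \frac{515 i \sqrt{6}}{17}\right) - 4216 = - \frac{55192}{17} + \frac{515 i \sqrt{6}}{17}$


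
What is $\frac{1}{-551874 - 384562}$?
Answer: $- \frac{1}{936436} \approx -1.0679 \cdot 10^{-6}$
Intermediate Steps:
$\frac{1}{-551874 - 384562} = \frac{1}{-936436} = - \frac{1}{936436}$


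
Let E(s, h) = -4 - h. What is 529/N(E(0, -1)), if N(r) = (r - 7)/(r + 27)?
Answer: -6348/5 ≈ -1269.6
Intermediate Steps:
N(r) = (-7 + r)/(27 + r)
529/N(E(0, -1)) = 529/(((-7 + (-4 - 1*(-1)))/(27 + (-4 - 1*(-1))))) = 529/(((-7 + (-4 + 1))/(27 + (-4 + 1)))) = 529/(((-7 - 3)/(27 - 3))) = 529/((-10/24)) = 529/(((1/24)*(-10))) = 529/(-5/12) = 529*(-12/5) = -6348/5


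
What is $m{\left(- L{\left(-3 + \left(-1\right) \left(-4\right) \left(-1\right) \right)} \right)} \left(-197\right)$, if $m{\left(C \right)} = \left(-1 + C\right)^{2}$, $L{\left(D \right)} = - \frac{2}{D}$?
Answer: $- \frac{15957}{49} \approx -325.65$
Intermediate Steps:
$m{\left(- L{\left(-3 + \left(-1\right) \left(-4\right) \left(-1\right) \right)} \right)} \left(-197\right) = \left(-1 - - \frac{2}{-3 + \left(-1\right) \left(-4\right) \left(-1\right)}\right)^{2} \left(-197\right) = \left(-1 - - \frac{2}{-3 + 4 \left(-1\right)}\right)^{2} \left(-197\right) = \left(-1 - - \frac{2}{-3 - 4}\right)^{2} \left(-197\right) = \left(-1 - - \frac{2}{-7}\right)^{2} \left(-197\right) = \left(-1 - \left(-2\right) \left(- \frac{1}{7}\right)\right)^{2} \left(-197\right) = \left(-1 - \frac{2}{7}\right)^{2} \left(-197\right) = \left(- \frac{9}{7}\right)^{2} \left(-197\right) = \frac{81}{49} \left(-197\right) = - \frac{15957}{49}$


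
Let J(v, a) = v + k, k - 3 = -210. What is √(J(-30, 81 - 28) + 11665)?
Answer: 2*√2857 ≈ 106.90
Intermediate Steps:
k = -207 (k = 3 - 210 = -207)
J(v, a) = -207 + v (J(v, a) = v - 207 = -207 + v)
√(J(-30, 81 - 28) + 11665) = √((-207 - 30) + 11665) = √(-237 + 11665) = √11428 = 2*√2857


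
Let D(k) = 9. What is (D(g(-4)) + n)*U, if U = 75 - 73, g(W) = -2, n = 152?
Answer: 322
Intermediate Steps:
U = 2
(D(g(-4)) + n)*U = (9 + 152)*2 = 161*2 = 322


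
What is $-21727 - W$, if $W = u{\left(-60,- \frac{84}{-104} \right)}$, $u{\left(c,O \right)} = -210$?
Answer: $-21517$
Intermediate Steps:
$W = -210$
$-21727 - W = -21727 - -210 = -21727 + 210 = -21517$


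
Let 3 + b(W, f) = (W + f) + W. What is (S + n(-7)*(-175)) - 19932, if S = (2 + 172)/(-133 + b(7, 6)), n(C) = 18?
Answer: -46167/2 ≈ -23084.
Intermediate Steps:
b(W, f) = -3 + f + 2*W (b(W, f) = -3 + ((W + f) + W) = -3 + (f + 2*W) = -3 + f + 2*W)
S = -3/2 (S = (2 + 172)/(-133 + (-3 + 6 + 2*7)) = 174/(-133 + (-3 + 6 + 14)) = 174/(-133 + 17) = 174/(-116) = 174*(-1/116) = -3/2 ≈ -1.5000)
(S + n(-7)*(-175)) - 19932 = (-3/2 + 18*(-175)) - 19932 = (-3/2 - 3150) - 19932 = -6303/2 - 19932 = -46167/2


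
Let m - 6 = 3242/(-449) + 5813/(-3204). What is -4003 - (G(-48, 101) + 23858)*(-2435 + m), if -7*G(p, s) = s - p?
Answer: 195061700776919/3356724 ≈ 5.8111e+7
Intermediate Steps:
m = -4365829/1438596 (m = 6 + (3242/(-449) + 5813/(-3204)) = 6 + (3242*(-1/449) + 5813*(-1/3204)) = 6 + (-3242/449 - 5813/3204) = 6 - 12997405/1438596 = -4365829/1438596 ≈ -3.0348)
G(p, s) = -s/7 + p/7 (G(p, s) = -(s - p)/7 = -s/7 + p/7)
-4003 - (G(-48, 101) + 23858)*(-2435 + m) = -4003 - ((-1/7*101 + (1/7)*(-48)) + 23858)*(-2435 - 4365829/1438596) = -4003 - ((-101/7 - 48/7) + 23858)*(-3507347089)/1438596 = -4003 - (-149/7 + 23858)*(-3507347089)/1438596 = -4003 - 166857*(-3507347089)/(7*1438596) = -4003 - 1*(-195075137743091/3356724) = -4003 + 195075137743091/3356724 = 195061700776919/3356724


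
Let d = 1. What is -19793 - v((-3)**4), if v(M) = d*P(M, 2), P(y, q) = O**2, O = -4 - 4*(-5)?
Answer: -20049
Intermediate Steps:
O = 16 (O = -4 + 20 = 16)
P(y, q) = 256 (P(y, q) = 16**2 = 256)
v(M) = 256 (v(M) = 1*256 = 256)
-19793 - v((-3)**4) = -19793 - 1*256 = -19793 - 256 = -20049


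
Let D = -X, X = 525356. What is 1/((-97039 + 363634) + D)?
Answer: -1/258761 ≈ -3.8646e-6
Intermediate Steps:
D = -525356 (D = -1*525356 = -525356)
1/((-97039 + 363634) + D) = 1/((-97039 + 363634) - 525356) = 1/(266595 - 525356) = 1/(-258761) = -1/258761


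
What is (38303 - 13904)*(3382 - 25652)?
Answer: -543365730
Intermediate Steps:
(38303 - 13904)*(3382 - 25652) = 24399*(-22270) = -543365730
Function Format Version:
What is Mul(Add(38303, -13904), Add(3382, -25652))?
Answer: -543365730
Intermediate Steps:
Mul(Add(38303, -13904), Add(3382, -25652)) = Mul(24399, -22270) = -543365730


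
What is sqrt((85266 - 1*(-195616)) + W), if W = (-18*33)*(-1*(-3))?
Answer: 10*sqrt(2791) ≈ 528.30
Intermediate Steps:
W = -1782 (W = -594*3 = -1782)
sqrt((85266 - 1*(-195616)) + W) = sqrt((85266 - 1*(-195616)) - 1782) = sqrt((85266 + 195616) - 1782) = sqrt(280882 - 1782) = sqrt(279100) = 10*sqrt(2791)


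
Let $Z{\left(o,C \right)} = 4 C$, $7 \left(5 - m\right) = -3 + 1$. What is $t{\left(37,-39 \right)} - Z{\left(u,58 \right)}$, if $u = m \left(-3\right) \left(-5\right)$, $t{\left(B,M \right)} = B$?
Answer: $-195$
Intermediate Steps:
$m = \frac{37}{7}$ ($m = 5 - \frac{-3 + 1}{7} = 5 - - \frac{2}{7} = 5 + \frac{2}{7} = \frac{37}{7} \approx 5.2857$)
$u = \frac{555}{7}$ ($u = \frac{37}{7} \left(-3\right) \left(-5\right) = \left(- \frac{111}{7}\right) \left(-5\right) = \frac{555}{7} \approx 79.286$)
$t{\left(37,-39 \right)} - Z{\left(u,58 \right)} = 37 - 4 \cdot 58 = 37 - 232 = -195$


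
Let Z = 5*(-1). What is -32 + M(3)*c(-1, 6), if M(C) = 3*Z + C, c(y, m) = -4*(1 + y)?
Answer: -32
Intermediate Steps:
Z = -5
c(y, m) = -4 - 4*y
M(C) = -15 + C (M(C) = 3*(-5) + C = -15 + C)
-32 + M(3)*c(-1, 6) = -32 + (-15 + 3)*(-4 - 4*(-1)) = -32 - 12*(-4 + 4) = -32 - 12*0 = -32 + 0 = -32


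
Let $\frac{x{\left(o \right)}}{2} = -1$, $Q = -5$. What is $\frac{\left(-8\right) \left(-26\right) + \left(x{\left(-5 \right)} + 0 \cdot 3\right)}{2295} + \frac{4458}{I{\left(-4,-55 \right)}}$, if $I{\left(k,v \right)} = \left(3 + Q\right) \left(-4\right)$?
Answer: $\frac{5116379}{9180} \approx 557.34$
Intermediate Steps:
$x{\left(o \right)} = -2$ ($x{\left(o \right)} = 2 \left(-1\right) = -2$)
$I{\left(k,v \right)} = 8$ ($I{\left(k,v \right)} = \left(3 - 5\right) \left(-4\right) = \left(-2\right) \left(-4\right) = 8$)
$\frac{\left(-8\right) \left(-26\right) + \left(x{\left(-5 \right)} + 0 \cdot 3\right)}{2295} + \frac{4458}{I{\left(-4,-55 \right)}} = \frac{\left(-8\right) \left(-26\right) + \left(-2 + 0 \cdot 3\right)}{2295} + \frac{4458}{8} = \left(208 + \left(-2 + 0\right)\right) \frac{1}{2295} + 4458 \cdot \frac{1}{8} = \left(208 - 2\right) \frac{1}{2295} + \frac{2229}{4} = 206 \cdot \frac{1}{2295} + \frac{2229}{4} = \frac{206}{2295} + \frac{2229}{4} = \frac{5116379}{9180}$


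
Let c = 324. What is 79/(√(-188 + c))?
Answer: 79*√34/68 ≈ 6.7742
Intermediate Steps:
79/(√(-188 + c)) = 79/(√(-188 + 324)) = 79/(√136) = 79/((2*√34)) = 79*(√34/68) = 79*√34/68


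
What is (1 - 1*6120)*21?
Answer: -128499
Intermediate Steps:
(1 - 1*6120)*21 = (1 - 6120)*21 = -6119*21 = -128499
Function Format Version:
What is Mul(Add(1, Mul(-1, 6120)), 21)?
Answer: -128499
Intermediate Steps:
Mul(Add(1, Mul(-1, 6120)), 21) = Mul(Add(1, -6120), 21) = Mul(-6119, 21) = -128499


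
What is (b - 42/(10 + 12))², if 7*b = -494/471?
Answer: 5575758241/1315295289 ≈ 4.2392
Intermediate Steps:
b = -494/3297 (b = (-494/471)/7 = (-494*1/471)/7 = (⅐)*(-494/471) = -494/3297 ≈ -0.14983)
(b - 42/(10 + 12))² = (-494/3297 - 42/(10 + 12))² = (-494/3297 - 42/22)² = (-494/3297 - 42*1/22)² = (-494/3297 - 21/11)² = (-74671/36267)² = 5575758241/1315295289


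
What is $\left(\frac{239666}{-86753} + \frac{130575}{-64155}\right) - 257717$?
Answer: $- \frac{95625761083924}{371042581} \approx -2.5772 \cdot 10^{5}$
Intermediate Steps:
$\left(\frac{239666}{-86753} + \frac{130575}{-64155}\right) - 257717 = \left(239666 \left(- \frac{1}{86753}\right) + 130575 \left(- \frac{1}{64155}\right)\right) - 257717 = \left(- \frac{239666}{86753} - \frac{8705}{4277}\right) - 257717 = - \frac{1780236347}{371042581} - 257717 = - \frac{95625761083924}{371042581}$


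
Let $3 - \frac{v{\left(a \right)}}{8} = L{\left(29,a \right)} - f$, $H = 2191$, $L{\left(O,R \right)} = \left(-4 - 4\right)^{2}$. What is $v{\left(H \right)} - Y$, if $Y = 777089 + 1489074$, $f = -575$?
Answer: $-2271251$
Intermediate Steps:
$L{\left(O,R \right)} = 64$ ($L{\left(O,R \right)} = \left(-8\right)^{2} = 64$)
$v{\left(a \right)} = -5088$ ($v{\left(a \right)} = 24 - 8 \left(64 - -575\right) = 24 - 8 \left(64 + 575\right) = 24 - 5112 = -5088$)
$Y = 2266163$
$v{\left(H \right)} - Y = -5088 - 2266163 = -2271251$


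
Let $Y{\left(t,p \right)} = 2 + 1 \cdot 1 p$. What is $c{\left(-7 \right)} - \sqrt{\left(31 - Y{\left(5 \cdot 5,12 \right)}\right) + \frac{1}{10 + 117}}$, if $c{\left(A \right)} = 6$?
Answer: $6 - \frac{12 \sqrt{1905}}{127} \approx 1.8759$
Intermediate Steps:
$Y{\left(t,p \right)} = 2 + p$ ($Y{\left(t,p \right)} = 2 + 1 p = 2 + p$)
$c{\left(-7 \right)} - \sqrt{\left(31 - Y{\left(5 \cdot 5,12 \right)}\right) + \frac{1}{10 + 117}} = 6 - \sqrt{\left(31 - \left(2 + 12\right)\right) + \frac{1}{10 + 117}} = 6 - \sqrt{\left(31 - 14\right) + \frac{1}{127}} = 6 - \sqrt{17 + \frac{1}{127}} = 6 - \sqrt{\frac{2160}{127}} = 6 - \frac{12 \sqrt{1905}}{127}$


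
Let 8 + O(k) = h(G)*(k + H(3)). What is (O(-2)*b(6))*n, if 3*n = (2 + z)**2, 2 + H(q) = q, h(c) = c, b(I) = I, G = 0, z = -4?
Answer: -64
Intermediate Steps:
H(q) = -2 + q
O(k) = -8 (O(k) = -8 + 0*(k + (-2 + 3)) = -8 + 0*(k + 1) = -8 + 0*(1 + k) = -8 + 0 = -8)
n = 4/3 (n = (2 - 4)**2/3 = (1/3)*(-2)**2 = (1/3)*4 = 4/3 ≈ 1.3333)
(O(-2)*b(6))*n = -8*6*(4/3) = -48*4/3 = -64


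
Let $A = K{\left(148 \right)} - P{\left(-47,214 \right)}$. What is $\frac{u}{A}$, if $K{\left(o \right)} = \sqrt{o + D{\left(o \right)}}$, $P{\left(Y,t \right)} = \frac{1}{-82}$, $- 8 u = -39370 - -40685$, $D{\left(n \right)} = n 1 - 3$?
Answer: $\frac{53915}{7880524} - \frac{2210515 \sqrt{293}}{3940262} \approx -9.5961$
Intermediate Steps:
$D{\left(n \right)} = -3 + n$ ($D{\left(n \right)} = n - 3 = -3 + n$)
$u = - \frac{1315}{8}$ ($u = - \frac{-39370 - -40685}{8} = - \frac{-39370 + 40685}{8} = \left(- \frac{1}{8}\right) 1315 = - \frac{1315}{8} \approx -164.38$)
$P{\left(Y,t \right)} = - \frac{1}{82}$
$K{\left(o \right)} = \sqrt{-3 + 2 o}$ ($K{\left(o \right)} = \sqrt{o + \left(-3 + o\right)} = \sqrt{-3 + 2 o}$)
$A = \frac{1}{82} + \sqrt{293}$ ($A = \sqrt{-3 + 2 \cdot 148} - - \frac{1}{82} = \sqrt{-3 + 296} + \frac{1}{82} = \sqrt{293} + \frac{1}{82} = \frac{1}{82} + \sqrt{293} \approx 17.129$)
$\frac{u}{A} = - \frac{1315}{8 \left(\frac{1}{82} + \sqrt{293}\right)}$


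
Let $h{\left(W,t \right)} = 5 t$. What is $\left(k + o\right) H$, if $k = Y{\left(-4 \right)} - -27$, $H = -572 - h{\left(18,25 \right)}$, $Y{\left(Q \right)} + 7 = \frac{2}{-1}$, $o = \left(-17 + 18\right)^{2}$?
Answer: $-13243$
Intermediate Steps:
$o = 1$ ($o = 1^{2} = 1$)
$Y{\left(Q \right)} = -9$ ($Y{\left(Q \right)} = -7 + \frac{2}{-1} = -7 + 2 \left(-1\right) = -7 - 2 = -9$)
$H = -697$ ($H = -572 - 5 \cdot 25 = -572 - 125 = -697$)
$k = 18$ ($k = -9 - -27 = -9 + 27 = 18$)
$\left(k + o\right) H = \left(18 + 1\right) \left(-697\right) = 19 \left(-697\right) = -13243$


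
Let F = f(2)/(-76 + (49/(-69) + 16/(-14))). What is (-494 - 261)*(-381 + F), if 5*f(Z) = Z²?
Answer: 10816982697/37603 ≈ 2.8766e+5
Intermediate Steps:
f(Z) = Z²/5
F = -1932/188015 (F = ((⅕)*2²)/(-76 + (49/(-69) + 16/(-14))) = ((⅕)*4)/(-76 + (49*(-1/69) + 16*(-1/14))) = 4/(5*(-76 + (-49/69 - 8/7))) = 4/(5*(-76 - 895/483)) = 4/(5*(-37603/483)) = (⅘)*(-483/37603) = -1932/188015 ≈ -0.010276)
(-494 - 261)*(-381 + F) = (-494 - 261)*(-381 - 1932/188015) = -755*(-71635647/188015) = 10816982697/37603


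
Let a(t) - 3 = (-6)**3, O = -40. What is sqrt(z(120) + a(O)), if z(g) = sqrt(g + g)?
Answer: sqrt(-213 + 4*sqrt(15)) ≈ 14.054*I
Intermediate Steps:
a(t) = -213 (a(t) = 3 + (-6)**3 = 3 - 216 = -213)
z(g) = sqrt(2)*sqrt(g) (z(g) = sqrt(2*g) = sqrt(2)*sqrt(g))
sqrt(z(120) + a(O)) = sqrt(sqrt(2)*sqrt(120) - 213) = sqrt(sqrt(2)*(2*sqrt(30)) - 213) = sqrt(4*sqrt(15) - 213) = sqrt(-213 + 4*sqrt(15))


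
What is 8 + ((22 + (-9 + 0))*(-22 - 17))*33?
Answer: -16723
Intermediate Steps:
8 + ((22 + (-9 + 0))*(-22 - 17))*33 = 8 + ((22 - 9)*(-39))*33 = 8 + (13*(-39))*33 = 8 - 507*33 = 8 - 16731 = -16723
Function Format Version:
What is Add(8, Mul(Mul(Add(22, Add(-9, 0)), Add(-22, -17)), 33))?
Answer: -16723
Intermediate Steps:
Add(8, Mul(Mul(Add(22, Add(-9, 0)), Add(-22, -17)), 33)) = Add(8, Mul(Mul(Add(22, -9), -39), 33)) = Add(8, Mul(Mul(13, -39), 33)) = Add(8, Mul(-507, 33)) = Add(8, -16731) = -16723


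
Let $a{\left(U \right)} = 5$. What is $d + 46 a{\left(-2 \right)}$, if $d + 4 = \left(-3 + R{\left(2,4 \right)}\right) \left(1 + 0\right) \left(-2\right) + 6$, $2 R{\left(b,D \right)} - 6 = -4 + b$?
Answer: $234$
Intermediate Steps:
$R{\left(b,D \right)} = 1 + \frac{b}{2}$ ($R{\left(b,D \right)} = 3 + \frac{-4 + b}{2} = 3 + \left(-2 + \frac{b}{2}\right) = 1 + \frac{b}{2}$)
$d = 4$ ($d = -4 + \left(\left(-3 + \left(1 + \frac{1}{2} \cdot 2\right)\right) \left(1 + 0\right) \left(-2\right) + 6\right) = -4 + \left(\left(-3 + \left(1 + 1\right)\right) 1 \left(-2\right) + 6\right) = -4 + \left(\left(-3 + 2\right) 1 \left(-2\right) + 6\right) = -4 + \left(\left(-1\right) 1 \left(-2\right) + 6\right) = -4 + \left(\left(-1\right) \left(-2\right) + 6\right) = -4 + \left(2 + 6\right) = -4 + 8 = 4$)
$d + 46 a{\left(-2 \right)} = 4 + 46 \cdot 5 = 4 + 230 = 234$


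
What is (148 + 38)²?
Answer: 34596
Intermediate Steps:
(148 + 38)² = 186² = 34596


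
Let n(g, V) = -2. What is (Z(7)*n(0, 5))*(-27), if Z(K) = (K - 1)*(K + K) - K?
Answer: 4158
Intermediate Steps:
Z(K) = -K + 2*K*(-1 + K) (Z(K) = (-1 + K)*(2*K) - K = 2*K*(-1 + K) - K = -K + 2*K*(-1 + K))
(Z(7)*n(0, 5))*(-27) = ((7*(-3 + 2*7))*(-2))*(-27) = ((7*(-3 + 14))*(-2))*(-27) = ((7*11)*(-2))*(-27) = (77*(-2))*(-27) = -154*(-27) = 4158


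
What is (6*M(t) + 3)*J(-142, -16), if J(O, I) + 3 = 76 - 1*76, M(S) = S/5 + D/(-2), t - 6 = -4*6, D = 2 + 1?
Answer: 414/5 ≈ 82.800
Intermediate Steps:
D = 3
t = -18 (t = 6 - 4*6 = 6 - 24 = -18)
M(S) = -3/2 + S/5 (M(S) = S/5 + 3/(-2) = S*(⅕) + 3*(-½) = S/5 - 3/2 = -3/2 + S/5)
J(O, I) = -3 (J(O, I) = -3 + (76 - 1*76) = -3 + (76 - 76) = -3 + 0 = -3)
(6*M(t) + 3)*J(-142, -16) = (6*(-3/2 + (⅕)*(-18)) + 3)*(-3) = (6*(-3/2 - 18/5) + 3)*(-3) = (6*(-51/10) + 3)*(-3) = (-153/5 + 3)*(-3) = -138/5*(-3) = 414/5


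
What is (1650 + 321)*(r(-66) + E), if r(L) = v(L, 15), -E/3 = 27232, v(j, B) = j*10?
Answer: -162323676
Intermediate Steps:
v(j, B) = 10*j
E = -81696 (E = -3*27232 = -81696)
r(L) = 10*L
(1650 + 321)*(r(-66) + E) = (1650 + 321)*(10*(-66) - 81696) = 1971*(-660 - 81696) = 1971*(-82356) = -162323676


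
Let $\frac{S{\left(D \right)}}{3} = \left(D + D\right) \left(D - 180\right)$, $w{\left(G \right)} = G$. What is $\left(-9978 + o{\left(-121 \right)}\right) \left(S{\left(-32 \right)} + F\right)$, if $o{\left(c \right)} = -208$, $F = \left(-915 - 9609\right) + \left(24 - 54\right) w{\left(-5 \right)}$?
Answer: $-308941380$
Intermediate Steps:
$F = -10374$ ($F = \left(-915 - 9609\right) + \left(24 - 54\right) \left(-5\right) = -10524 - -150 = -10524 + 150 = -10374$)
$S{\left(D \right)} = 6 D \left(-180 + D\right)$ ($S{\left(D \right)} = 3 \left(D + D\right) \left(D - 180\right) = 3 \cdot 2 D \left(-180 + D\right) = 6 D \left(-180 + D\right)$)
$\left(-9978 + o{\left(-121 \right)}\right) \left(S{\left(-32 \right)} + F\right) = \left(-9978 - 208\right) \left(6 \left(-32\right) \left(-180 - 32\right) - 10374\right) = - 10186 \left(6 \left(-32\right) \left(-212\right) - 10374\right) = - 10186 \left(40704 - 10374\right) = \left(-10186\right) 30330 = -308941380$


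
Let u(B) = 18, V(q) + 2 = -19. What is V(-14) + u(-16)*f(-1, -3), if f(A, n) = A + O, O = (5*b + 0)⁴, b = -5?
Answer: 7031211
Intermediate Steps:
V(q) = -21 (V(q) = -2 - 19 = -21)
O = 390625 (O = (5*(-5) + 0)⁴ = (-25 + 0)⁴ = (-25)⁴ = 390625)
f(A, n) = 390625 + A (f(A, n) = A + 390625 = 390625 + A)
V(-14) + u(-16)*f(-1, -3) = -21 + 18*(390625 - 1) = -21 + 18*390624 = -21 + 7031232 = 7031211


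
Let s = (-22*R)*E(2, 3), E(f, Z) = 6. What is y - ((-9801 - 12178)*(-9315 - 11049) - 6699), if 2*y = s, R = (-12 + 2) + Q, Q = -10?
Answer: -447572337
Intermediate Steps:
R = -20 (R = (-12 + 2) - 10 = -10 - 10 = -20)
s = 2640 (s = -22*(-20)*6 = 440*6 = 2640)
y = 1320 (y = (1/2)*2640 = 1320)
y - ((-9801 - 12178)*(-9315 - 11049) - 6699) = 1320 - ((-9801 - 12178)*(-9315 - 11049) - 6699) = 1320 - (-21979*(-20364) - 6699) = 1320 - (447580356 - 6699) = 1320 - 1*447573657 = 1320 - 447573657 = -447572337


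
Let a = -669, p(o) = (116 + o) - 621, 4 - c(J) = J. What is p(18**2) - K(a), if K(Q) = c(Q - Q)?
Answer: -185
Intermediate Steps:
c(J) = 4 - J
p(o) = -505 + o
K(Q) = 4 (K(Q) = 4 - (Q - Q) = 4 - 1*0 = 4 + 0 = 4)
p(18**2) - K(a) = (-505 + 18**2) - 1*4 = (-505 + 324) - 4 = -181 - 4 = -185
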